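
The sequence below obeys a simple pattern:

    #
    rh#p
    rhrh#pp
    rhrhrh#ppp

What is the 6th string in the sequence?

Every step adds rh to the front and p to the end of the previous string.
From rhrhrh#ppp, 2 further steps: rhrhrh#ppp → rhrhrhrh#pppp → (answer).

rhrhrhrhrh#ppppp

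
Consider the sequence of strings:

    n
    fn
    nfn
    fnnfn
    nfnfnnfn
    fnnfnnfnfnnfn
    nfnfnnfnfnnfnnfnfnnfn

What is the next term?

fnnfnnfnfnnfnnfnfnnfnfnnfnnfnfnnfn

Each term (from the third on) is the two preceding terms concatenated in order: term 3 = n·fn = nfn.
The next term joins fnnfnnfnfnnfn and nfnfnnfnfnnfnnfnfnnfn.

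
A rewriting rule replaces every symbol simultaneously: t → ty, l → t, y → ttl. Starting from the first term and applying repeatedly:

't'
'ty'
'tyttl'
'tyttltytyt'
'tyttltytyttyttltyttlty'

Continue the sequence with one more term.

φ(tyttltytyttyttltyttlty) expands symbol-by-symbol to ty ttl ty ty t ty ttl ty ttl ty ty ttl ty ty t ty ttl ty ty t ty ttl; joining the 22 pieces gives the next term.

tyttltytyttyttltyttltytyttltytyttyttltytyttyttl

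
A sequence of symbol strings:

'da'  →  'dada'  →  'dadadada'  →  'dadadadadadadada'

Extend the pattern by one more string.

dadadadadadadadadadadadadadadada

Every step duplicates the string.
One more doubling of dadadadadadadada gives the answer.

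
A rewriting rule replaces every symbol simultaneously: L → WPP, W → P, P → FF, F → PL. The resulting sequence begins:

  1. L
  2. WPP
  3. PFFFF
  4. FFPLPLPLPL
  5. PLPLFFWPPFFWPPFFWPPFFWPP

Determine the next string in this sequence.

φ(PLPLFFWPPFFWPPFFWPPFFWPP) expands symbol-by-symbol to FF WPP FF WPP PL PL P FF FF PL PL P FF FF PL PL P FF FF PL PL P FF FF; joining the 24 pieces gives the next term.

FFWPPFFWPPPLPLPFFFFPLPLPFFFFPLPLPFFFFPLPLPFFFF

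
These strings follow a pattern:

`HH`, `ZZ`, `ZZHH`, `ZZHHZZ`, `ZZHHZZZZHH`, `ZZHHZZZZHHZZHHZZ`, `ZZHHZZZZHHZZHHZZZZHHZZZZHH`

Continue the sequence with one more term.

ZZHHZZZZHHZZHHZZZZHHZZZZHHZZHHZZZZHHZZHHZZ

From term 3 onward, concatenate the last term with the second-to-last: ZZ·HH = ZZHH, ZZHH·ZZ = ZZHHZZ, …
Continuing: ZZHHZZZZHHZZHHZZZZHHZZZZHH · ZZHHZZZZHHZZHHZZ gives term 8.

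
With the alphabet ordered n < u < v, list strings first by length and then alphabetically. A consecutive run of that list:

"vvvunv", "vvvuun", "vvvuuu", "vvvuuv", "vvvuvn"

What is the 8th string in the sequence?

Continuing the enumeration 3 steps past vvvuvn: vvvuvn → vvvuvu → vvvuvv → (answer).

vvvvnn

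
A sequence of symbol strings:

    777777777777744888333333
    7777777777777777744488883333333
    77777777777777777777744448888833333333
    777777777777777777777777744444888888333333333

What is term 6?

77777777777777777777777777777777744444448888888833333333333

Reading off run lengths: 7 runs 13, 17, 21, 25; 4 runs 2, 3, 4, 5; 8 runs 3, 4, 5, 6; 3 runs 6, 7, 8, 9 — each is linear in n, where the shown terms are n = 3, 4, 5, 6.
At n = 8 the blocks have lengths 33, 7, 8, 11.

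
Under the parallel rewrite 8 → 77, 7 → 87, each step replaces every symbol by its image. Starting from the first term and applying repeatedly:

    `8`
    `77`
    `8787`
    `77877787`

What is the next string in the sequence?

Rewriting each symbol of 77877787: 7→87, 7→87, 8→77, 7→87, 7→87, 7→87, 8→77, 7→87, which concatenates to 87 87 77 87 87 87 77 87.

8787778787877787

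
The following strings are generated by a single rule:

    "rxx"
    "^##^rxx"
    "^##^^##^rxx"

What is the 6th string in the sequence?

^##^^##^^##^^##^^##^rxx

Every step adds ^##^ at the front: s(k+1) = ^##^·s(k).
From ^##^^##^rxx, 3 further steps: ^##^^##^rxx → ^##^^##^^##^rxx → ^##^^##^^##^^##^rxx → (answer).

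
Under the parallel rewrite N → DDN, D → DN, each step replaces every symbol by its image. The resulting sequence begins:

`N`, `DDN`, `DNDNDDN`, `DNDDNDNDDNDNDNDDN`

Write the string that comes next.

DNDDNDNDNDDNDNDDNDNDNDDNDNDDNDNDDNDNDNDDN

φ(DNDDNDNDDNDNDNDDN) expands symbol-by-symbol to DN DDN DN DN DDN DN DDN DN DN DDN DN DDN DN DDN DN DN DDN; joining the 17 pieces gives the next term.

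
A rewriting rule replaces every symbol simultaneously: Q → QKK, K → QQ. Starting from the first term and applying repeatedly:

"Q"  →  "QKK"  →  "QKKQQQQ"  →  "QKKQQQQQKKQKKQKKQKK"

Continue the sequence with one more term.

φ(QKKQQQQQKKQKKQKKQKK) expands symbol-by-symbol to QKK QQ QQ QKK QKK QKK QKK QKK QQ QQ QKK QQ QQ QKK QQ QQ QKK QQ QQ; joining the 19 pieces gives the next term.

QKKQQQQQKKQKKQKKQKKQKKQQQQQKKQQQQQKKQQQQQKKQQQQ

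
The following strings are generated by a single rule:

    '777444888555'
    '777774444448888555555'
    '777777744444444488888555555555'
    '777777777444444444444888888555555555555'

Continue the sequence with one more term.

777777777774444444444444448888888555555555555555

Term n consists of 2n+1 7's, followed by 3n 4's, followed by n+2 8's, followed by 3n 5's (n = 1, 2, …).
For the next term, n = 5, so the run lengths are 11, 15, 7, 15.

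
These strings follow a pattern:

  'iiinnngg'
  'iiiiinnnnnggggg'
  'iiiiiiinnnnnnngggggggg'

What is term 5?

Each string has the form i^{2n+1} n^{2n+1} g^{3n-1} (n = 1, 2, …).
Setting n = 5 gives 11, 11, 14 characters in each block.

iiiiiiiiiiinnnnnnnnnnngggggggggggggg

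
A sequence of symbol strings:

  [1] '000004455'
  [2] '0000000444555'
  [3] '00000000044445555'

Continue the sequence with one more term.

The n-th term is 2n-1 0's then n-1 4's then n-1 5's, where the shown terms are n = 3, 4, 5.
At n = 6 the blocks have lengths 11, 5, 5.

000000000004444455555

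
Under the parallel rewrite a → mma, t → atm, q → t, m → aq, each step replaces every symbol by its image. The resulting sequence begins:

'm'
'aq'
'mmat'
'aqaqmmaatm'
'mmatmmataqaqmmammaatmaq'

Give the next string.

Rewriting the 23 symbols of mmatmmataqaqmmammaatmaq one by one yields aq aq mma atm aq aq mma atm mma t mma t aq aq mma aq aq mma mma atm aq mma t; concatenated:

aqaqmmaatmaqaqmmaatmmmatmmataqaqmmaaqaqmmammaatmaqmmat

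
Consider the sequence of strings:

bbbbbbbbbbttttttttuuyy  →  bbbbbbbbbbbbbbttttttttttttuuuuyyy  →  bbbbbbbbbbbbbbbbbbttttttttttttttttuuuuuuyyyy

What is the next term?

bbbbbbbbbbbbbbbbbbbbbbttttttttttttttttttttuuuuuuuuyyyyy

Term n consists of 4n+2 b's, followed by 4n t's, followed by 2n-2 u's, followed by n y's, where the shown terms are n = 2, 3, 4.
At n = 5 the blocks have lengths 22, 20, 8, 5.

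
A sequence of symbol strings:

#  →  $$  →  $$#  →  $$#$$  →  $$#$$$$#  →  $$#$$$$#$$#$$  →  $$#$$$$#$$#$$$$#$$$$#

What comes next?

$$#$$$$#$$#$$$$#$$$$#$$#$$$$#$$#$$

From term 3 onward, concatenate the last term with the second-to-last: $$·# = $$#, $$#·$$ = $$#$$, …
Continuing: $$#$$$$#$$#$$$$#$$$$# · $$#$$$$#$$#$$ gives term 8.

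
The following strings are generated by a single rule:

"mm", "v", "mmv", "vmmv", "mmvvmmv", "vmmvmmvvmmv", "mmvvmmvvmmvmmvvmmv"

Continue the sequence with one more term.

vmmvmmvvmmvmmvvmmvvmmvmmvvmmv

Each term (from the third on) is the two preceding terms concatenated in order: term 3 = mm·v = mmv.
So term 8 is vmmvmmvvmmv·mmvvmmvvmmvmmvvmmv.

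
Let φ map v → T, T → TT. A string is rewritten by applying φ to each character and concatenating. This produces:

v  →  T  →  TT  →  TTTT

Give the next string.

Rewriting each symbol of TTTT: T→TT, T→TT, T→TT, T→TT, which concatenates to TT TT TT TT.

TTTTTTTT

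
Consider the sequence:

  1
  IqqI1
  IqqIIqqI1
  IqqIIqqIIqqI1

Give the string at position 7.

IqqIIqqIIqqIIqqIIqqIIqqI1

The strings grow by a fixed prefix IqqI each time.
From IqqIIqqIIqqI1, 3 further steps: IqqIIqqIIqqI1 → IqqIIqqIIqqIIqqI1 → IqqIIqqIIqqIIqqIIqqI1 → (answer).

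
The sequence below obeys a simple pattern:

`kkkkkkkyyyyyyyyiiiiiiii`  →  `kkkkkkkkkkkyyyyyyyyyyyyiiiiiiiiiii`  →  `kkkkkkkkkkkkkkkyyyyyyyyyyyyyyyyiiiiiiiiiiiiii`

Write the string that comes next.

Term n consists of 4n-1 k's, followed by 4n y's, followed by 3n+2 i's, where the shown terms are n = 2, 3, 4.
Setting n = 5 gives 19, 20, 17 characters in each block.

kkkkkkkkkkkkkkkkkkkyyyyyyyyyyyyyyyyyyyyiiiiiiiiiiiiiiiii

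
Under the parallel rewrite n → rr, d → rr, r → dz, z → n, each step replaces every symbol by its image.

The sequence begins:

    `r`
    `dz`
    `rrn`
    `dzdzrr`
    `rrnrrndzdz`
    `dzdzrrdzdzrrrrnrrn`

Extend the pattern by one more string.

Rewriting the 18 symbols of dzdzrrdzdzrrrrnrrn one by one yields rr n rr n dz dz rr n rr n dz dz dz dz rr dz dz rr; concatenated:

rrnrrndzdzrrnrrndzdzdzdzrrdzdzrr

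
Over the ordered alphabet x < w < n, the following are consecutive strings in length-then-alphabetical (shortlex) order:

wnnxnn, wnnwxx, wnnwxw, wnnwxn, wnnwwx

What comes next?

Find the rightmost character of wnnwwx below n, bump it to the next letter, and reset everything to its right to x.

wnnwww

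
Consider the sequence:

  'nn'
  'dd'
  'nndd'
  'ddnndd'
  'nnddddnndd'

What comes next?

ddnnddnnddddnndd

Each term (from the third on) is the two preceding terms concatenated in order: term 3 = nn·dd = nndd.
So term 6 is ddnndd·nnddddnndd.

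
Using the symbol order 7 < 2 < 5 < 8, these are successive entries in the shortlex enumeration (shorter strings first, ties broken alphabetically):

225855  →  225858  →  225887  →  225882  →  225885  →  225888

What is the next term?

228777

Treat 225888 as a base-4 numeral over the given alphabet and add one, carrying through any trailing 8's.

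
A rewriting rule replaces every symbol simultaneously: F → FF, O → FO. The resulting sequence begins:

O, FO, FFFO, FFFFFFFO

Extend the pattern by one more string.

FFFFFFFFFFFFFFFO

Expanding FFFFFFFO: F→FF, F→FF, F→FF, F→FF, F→FF, F→FF, F→FF, O→FO. Concatenated: FF FF FF FF FF FF FF FO.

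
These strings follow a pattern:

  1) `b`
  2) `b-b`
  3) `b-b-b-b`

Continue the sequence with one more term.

b-b-b-b-b-b-b-b

Each string is two copies of the previous one joined by '-'.
So the next term is two copies of b-b-b-b with '-' between the halves.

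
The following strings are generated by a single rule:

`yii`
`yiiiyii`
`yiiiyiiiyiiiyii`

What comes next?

Each string is two copies of the previous one joined by 'i'.
Doubling yiiiyiiiyiiiyii with 'i' between the halves:

yiiiyiiiyiiiyiiiyiiiyiiiyiiiyii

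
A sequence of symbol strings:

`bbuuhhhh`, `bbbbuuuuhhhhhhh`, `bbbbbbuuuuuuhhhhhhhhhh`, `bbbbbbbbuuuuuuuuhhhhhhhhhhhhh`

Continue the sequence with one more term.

bbbbbbbbbbuuuuuuuuuuhhhhhhhhhhhhhhhh

Reading off run lengths: b runs 2, 4, 6, 8; u runs 2, 4, 6, 8; h runs 4, 7, 10, 13 — each is linear in n (n = 1, 2, …).
Setting n = 5 gives 10, 10, 16 characters in each block.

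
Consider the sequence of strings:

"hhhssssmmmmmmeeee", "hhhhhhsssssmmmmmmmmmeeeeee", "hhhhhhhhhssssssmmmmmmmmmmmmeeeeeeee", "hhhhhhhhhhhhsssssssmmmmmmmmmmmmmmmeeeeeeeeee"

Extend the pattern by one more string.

Each string has the form h^{3n} s^{n+3} m^{3n+3} e^{2n+2} (n = 1, 2, …).
For the next term, n = 5, so the run lengths are 15, 8, 18, 12.

hhhhhhhhhhhhhhhssssssssmmmmmmmmmmmmmmmmmmeeeeeeeeeeee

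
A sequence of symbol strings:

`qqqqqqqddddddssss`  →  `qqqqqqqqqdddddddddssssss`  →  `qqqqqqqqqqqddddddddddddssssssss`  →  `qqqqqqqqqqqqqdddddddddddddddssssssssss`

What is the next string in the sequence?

qqqqqqqqqqqqqqqddddddddddddddddddssssssssssss

Each string has the form q^{2n+3} d^{3n} s^{2n}, where the shown terms are n = 2, 3, 4, 5.
At n = 6 the blocks have lengths 15, 18, 12.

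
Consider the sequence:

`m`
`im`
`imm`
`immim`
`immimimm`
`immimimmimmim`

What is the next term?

immimimmimmimimmimimm

This is a Fibonacci-style word recurrence s(k) = s(k−1)·s(k−2): e.g. im·m = imm.
Continuing: immimimmimmim · immimimm gives term 7.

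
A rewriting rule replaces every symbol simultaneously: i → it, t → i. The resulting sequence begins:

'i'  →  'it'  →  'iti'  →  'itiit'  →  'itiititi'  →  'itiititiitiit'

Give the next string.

itiititiitiititiititi

φ(itiititiitiit) expands symbol-by-symbol to it i it it i it i it it i it it i; joining the 13 pieces gives the next term.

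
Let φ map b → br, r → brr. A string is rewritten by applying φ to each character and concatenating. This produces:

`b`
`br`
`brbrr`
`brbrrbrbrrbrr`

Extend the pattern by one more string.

brbrrbrbrrbrrbrbrrbrbrrbrrbrbrrbrr

Applying the rule to each of the 13 symbols of brbrrbrbrrbrr gives the pieces br brr br brr brr br brr br brr brr br brr brr, which concatenate to the answer.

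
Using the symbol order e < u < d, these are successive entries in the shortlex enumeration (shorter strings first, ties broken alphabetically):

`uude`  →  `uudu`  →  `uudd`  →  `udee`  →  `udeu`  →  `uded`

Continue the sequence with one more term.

udue

The successor of uded increments the rightmost position that isn't already d and resets every position after it to e.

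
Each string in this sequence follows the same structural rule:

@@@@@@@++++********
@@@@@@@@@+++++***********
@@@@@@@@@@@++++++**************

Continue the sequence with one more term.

The n-th term is 2n+1 @'s then n+1 +'s then 3n-1 *'s, where the shown terms are n = 3, 4, 5.
Setting n = 6 gives 13, 7, 17 characters in each block.

@@@@@@@@@@@@@+++++++*****************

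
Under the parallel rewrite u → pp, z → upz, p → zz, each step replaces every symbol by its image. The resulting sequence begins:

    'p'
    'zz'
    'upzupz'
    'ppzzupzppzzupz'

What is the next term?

zzzzupzupzppzzupzzzzzupzupzppzzupz

Applying the rule to each of the 14 symbols of ppzzupzppzzupz gives the pieces zz zz upz upz pp zz upz zz zz upz upz pp zz upz, which concatenate to the answer.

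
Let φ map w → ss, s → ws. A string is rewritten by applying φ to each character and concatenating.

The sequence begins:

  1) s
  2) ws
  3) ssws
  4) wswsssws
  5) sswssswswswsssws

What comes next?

Rewriting the 16 symbols of sswssswswswsssws one by one yields ws ws ss ws ws ws ss ws ss ws ss ws ws ws ss ws; concatenated:

wswssswswswssswssswssswswswsssws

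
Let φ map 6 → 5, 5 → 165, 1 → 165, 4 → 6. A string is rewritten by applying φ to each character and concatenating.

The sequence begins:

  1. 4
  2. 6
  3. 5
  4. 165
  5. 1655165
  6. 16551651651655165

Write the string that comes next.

Rewriting the 17 symbols of 16551651651655165 one by one yields 165 5 165 165 165 5 165 165 5 165 165 5 165 165 165 5 165; concatenated:

16551651651655165165516516551651651655165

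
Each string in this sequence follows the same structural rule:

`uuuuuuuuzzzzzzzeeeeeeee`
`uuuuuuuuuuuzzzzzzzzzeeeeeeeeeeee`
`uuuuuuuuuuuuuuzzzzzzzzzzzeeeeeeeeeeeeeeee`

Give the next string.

Term n consists of 3n+2 u's, followed by 2n+3 z's, followed by 4n e's, where the shown terms are n = 2, 3, 4.
For the next term, n = 5, so the run lengths are 17, 13, 20.

uuuuuuuuuuuuuuuuuzzzzzzzzzzzzzeeeeeeeeeeeeeeeeeeee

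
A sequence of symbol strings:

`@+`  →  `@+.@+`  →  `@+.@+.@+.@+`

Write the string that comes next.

Each string is two copies of the previous one joined by '.'.
Doubling @+.@+.@+.@+ with '.' between the halves:

@+.@+.@+.@+.@+.@+.@+.@+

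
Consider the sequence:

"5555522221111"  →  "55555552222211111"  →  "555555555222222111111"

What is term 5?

Term n consists of 2n+1 5's, followed by n+2 2's, followed by n+2 1's, where the shown terms are n = 2, 3, 4.
Setting n = 6 gives 13, 8, 8 characters in each block.

55555555555552222222211111111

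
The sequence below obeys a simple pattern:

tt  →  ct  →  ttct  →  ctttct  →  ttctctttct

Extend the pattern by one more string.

ctttctttctctttct

This is a Fibonacci-style word recurrence s(k) = s(k−2)·s(k−1): e.g. tt·ct = ttct.
The next term joins ctttct and ttctctttct.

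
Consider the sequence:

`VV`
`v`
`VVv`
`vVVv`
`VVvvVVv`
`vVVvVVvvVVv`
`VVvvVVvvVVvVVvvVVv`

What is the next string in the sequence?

vVVvVVvvVVvVVvvVVvvVVvVVvvVVv

From term 3 onward, concatenate the second-to-last term with the last: VV·v = VVv, v·VVv = vVVv, …
So term 8 is vVVvVVvvVVv·VVvvVVvvVVvVVvvVVv.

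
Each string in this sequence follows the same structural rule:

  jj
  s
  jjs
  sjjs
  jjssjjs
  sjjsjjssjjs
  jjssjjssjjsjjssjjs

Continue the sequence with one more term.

Each term (from the third on) is the two preceding terms concatenated in order: term 3 = jj·s = jjs.
So term 8 is sjjsjjssjjs·jjssjjssjjsjjssjjs.

sjjsjjssjjsjjssjjssjjsjjssjjs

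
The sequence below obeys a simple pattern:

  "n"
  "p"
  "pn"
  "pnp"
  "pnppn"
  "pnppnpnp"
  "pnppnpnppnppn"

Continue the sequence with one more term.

pnppnpnppnppnpnppnpnp

Each term (from the third on) is the previous term followed by the one before it: term 3 = p·n = pn.
Continuing: pnppnpnppnppn · pnppnpnp gives term 8.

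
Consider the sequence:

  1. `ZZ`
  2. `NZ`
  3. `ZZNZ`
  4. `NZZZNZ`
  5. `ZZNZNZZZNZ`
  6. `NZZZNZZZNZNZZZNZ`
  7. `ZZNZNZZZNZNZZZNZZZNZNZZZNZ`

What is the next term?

NZZZNZZZNZNZZZNZZZNZNZZZNZNZZZNZZZNZNZZZNZ

From term 3 onward, concatenate the second-to-last term with the last: ZZ·NZ = ZZNZ, NZ·ZZNZ = NZZZNZ, …
So term 8 is NZZZNZZZNZNZZZNZ·ZZNZNZZZNZNZZZNZZZNZNZZZNZ.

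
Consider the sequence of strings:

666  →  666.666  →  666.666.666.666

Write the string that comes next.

s(k+1) = s(k)·.·s(k) — each term doubles the last with '.' between the halves.
One more doubling of 666.666.666.666 gives the answer.

666.666.666.666.666.666.666.666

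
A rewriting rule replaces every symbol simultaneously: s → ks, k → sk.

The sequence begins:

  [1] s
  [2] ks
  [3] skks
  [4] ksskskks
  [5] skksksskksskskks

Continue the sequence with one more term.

Applying the rule to each of the 16 symbols of skksksskksskskks gives the pieces ks sk sk ks sk ks ks sk sk ks ks sk ks sk sk ks, which concatenate to the answer.

ksskskksskksksskskksksskksskskks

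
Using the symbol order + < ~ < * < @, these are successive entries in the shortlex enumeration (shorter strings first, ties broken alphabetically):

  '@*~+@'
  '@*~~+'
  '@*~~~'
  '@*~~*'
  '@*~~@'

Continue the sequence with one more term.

@*~*+

Treat @*~~@ as a base-4 numeral over the given alphabet and add one, carrying through any trailing @'s.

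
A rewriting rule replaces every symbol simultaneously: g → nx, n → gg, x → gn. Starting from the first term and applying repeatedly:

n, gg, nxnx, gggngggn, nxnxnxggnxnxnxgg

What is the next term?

gggngggngggnnxnxgggngggngggnnxnx

φ(nxnxnxggnxnxnxgg) expands symbol-by-symbol to gg gn gg gn gg gn nx nx gg gn gg gn gg gn nx nx; joining the 16 pieces gives the next term.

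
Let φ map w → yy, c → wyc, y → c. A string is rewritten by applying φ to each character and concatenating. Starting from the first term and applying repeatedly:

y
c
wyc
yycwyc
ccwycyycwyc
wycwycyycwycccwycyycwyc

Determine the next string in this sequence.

Applying the rule to each of the 23 symbols of wycwycyycwycccwycyycwyc gives the pieces yy c wyc yy c wyc c c wyc yy c wyc wyc wyc yy c wyc c c wyc yy c wyc, which concatenate to the answer.

yycwycyycwycccwycyycwycwycwycyycwycccwycyycwyc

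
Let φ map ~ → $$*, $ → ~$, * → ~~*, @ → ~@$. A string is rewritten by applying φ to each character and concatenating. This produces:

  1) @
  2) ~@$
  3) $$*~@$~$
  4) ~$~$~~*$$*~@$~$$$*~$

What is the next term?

Replace each of the 20 characters of ~$~$~~*$$*~@$~$$$*~$ in place — $$* ~$ $$* ~$ $$* $$* ~~* ~$ ~$ ~~* $$* ~@$ ~$ $$* ~$ ~$ ~$ ~~* $$* ~$ — and concatenate.

$$*~$$$*~$$$*$$*~~*~$~$~~*$$*~@$~$$$*~$~$~$~~*$$*~$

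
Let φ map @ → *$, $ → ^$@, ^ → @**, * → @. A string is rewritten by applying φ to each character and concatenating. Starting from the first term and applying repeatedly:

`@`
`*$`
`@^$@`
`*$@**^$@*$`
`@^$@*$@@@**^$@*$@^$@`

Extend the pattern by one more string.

Replace each of the 20 characters of @^$@*$@@@**^$@*$@^$@ in place — *$ @** ^$@ *$ @ ^$@ *$ *$ *$ @ @ @** ^$@ *$ @ ^$@ *$ @** ^$@ *$ — and concatenate.

*$@**^$@*$@^$@*$*$*$@@@**^$@*$@^$@*$@**^$@*$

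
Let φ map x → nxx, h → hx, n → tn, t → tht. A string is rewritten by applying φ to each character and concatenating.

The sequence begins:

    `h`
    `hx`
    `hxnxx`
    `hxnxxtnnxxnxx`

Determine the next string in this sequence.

hxnxxtnnxxnxxthttntnnxxnxxtnnxxnxx

Replace each of the 13 characters of hxnxxtnnxxnxx in place — hx nxx tn nxx nxx tht tn tn nxx nxx tn nxx nxx — and concatenate.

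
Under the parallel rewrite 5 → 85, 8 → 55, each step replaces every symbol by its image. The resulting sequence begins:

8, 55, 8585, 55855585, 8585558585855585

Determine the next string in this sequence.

φ(8585558585855585) expands symbol-by-symbol to 55 85 55 85 85 85 55 85 55 85 55 85 85 85 55 85; joining the 16 pieces gives the next term.

55855585858555855585558585855585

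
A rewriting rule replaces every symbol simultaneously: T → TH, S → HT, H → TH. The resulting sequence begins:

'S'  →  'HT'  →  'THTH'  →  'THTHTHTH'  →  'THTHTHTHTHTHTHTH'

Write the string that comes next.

Rewriting the 16 symbols of THTHTHTHTHTHTHTH one by one yields TH TH TH TH TH TH TH TH TH TH TH TH TH TH TH TH; concatenated:

THTHTHTHTHTHTHTHTHTHTHTHTHTHTHTH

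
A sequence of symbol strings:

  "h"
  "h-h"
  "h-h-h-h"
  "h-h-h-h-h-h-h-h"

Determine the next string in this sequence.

h-h-h-h-h-h-h-h-h-h-h-h-h-h-h-h

s(k+1) = s(k)·-·s(k) — each term doubles the last with '-' between the halves.
One more doubling of h-h-h-h-h-h-h-h gives the answer.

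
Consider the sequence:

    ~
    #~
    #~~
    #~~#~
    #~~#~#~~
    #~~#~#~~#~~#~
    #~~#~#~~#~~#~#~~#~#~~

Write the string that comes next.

From term 3 onward, concatenate the last term with the second-to-last: #~·~ = #~~, #~~·#~ = #~~#~, …
So term 8 is #~~#~#~~#~~#~#~~#~#~~·#~~#~#~~#~~#~.

#~~#~#~~#~~#~#~~#~#~~#~~#~#~~#~~#~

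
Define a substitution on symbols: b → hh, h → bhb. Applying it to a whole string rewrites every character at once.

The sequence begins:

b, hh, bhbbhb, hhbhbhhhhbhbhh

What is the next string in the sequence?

bhbbhbhhbhbhhbhbbhbbhbbhbhhbhbhhbhbbhb

φ(hhbhbhhhhbhbhh) expands symbol-by-symbol to bhb bhb hh bhb hh bhb bhb bhb bhb hh bhb hh bhb bhb; joining the 14 pieces gives the next term.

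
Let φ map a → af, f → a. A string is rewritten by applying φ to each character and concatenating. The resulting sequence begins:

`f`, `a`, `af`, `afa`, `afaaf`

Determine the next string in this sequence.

Apply φ to afaaf symbol by symbol: a→af, f→a, a→af, a→af, f→a; joined: af a af af a.

afaafafa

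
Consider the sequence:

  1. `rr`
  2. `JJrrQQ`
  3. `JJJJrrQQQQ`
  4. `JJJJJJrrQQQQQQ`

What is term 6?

Every step adds JJ to the front and QQ to the end of the previous string.
From JJJJJJrrQQQQQQ, 2 further steps: JJJJJJrrQQQQQQ → JJJJJJJJrrQQQQQQQQ → (answer).

JJJJJJJJJJrrQQQQQQQQQQ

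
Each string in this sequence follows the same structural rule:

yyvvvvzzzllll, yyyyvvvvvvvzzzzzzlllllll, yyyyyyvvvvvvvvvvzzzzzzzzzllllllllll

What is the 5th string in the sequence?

yyyyyyyyyyvvvvvvvvvvvvvvvvzzzzzzzzzzzzzzzllllllllllllllll

Each string has the form y^{2n} v^{3n+1} z^{3n} l^{3n+1} (n = 1, 2, …).
Setting n = 5 gives 10, 16, 15, 16 characters in each block.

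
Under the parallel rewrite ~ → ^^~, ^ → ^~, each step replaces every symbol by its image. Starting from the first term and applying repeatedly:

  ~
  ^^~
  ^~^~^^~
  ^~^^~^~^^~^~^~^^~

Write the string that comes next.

Applying the rule to each of the 17 symbols of ^~^^~^~^^~^~^~^^~ gives the pieces ^~ ^^~ ^~ ^~ ^^~ ^~ ^^~ ^~ ^~ ^^~ ^~ ^^~ ^~ ^^~ ^~ ^~ ^^~, which concatenate to the answer.

^~^^~^~^~^^~^~^^~^~^~^^~^~^^~^~^^~^~^~^^~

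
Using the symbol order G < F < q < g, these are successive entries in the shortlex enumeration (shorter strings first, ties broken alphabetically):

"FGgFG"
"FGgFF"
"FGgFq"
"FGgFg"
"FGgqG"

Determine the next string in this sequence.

The successor of FGgqG increments the rightmost position that isn't already g and resets every position after it to G.

FGgqF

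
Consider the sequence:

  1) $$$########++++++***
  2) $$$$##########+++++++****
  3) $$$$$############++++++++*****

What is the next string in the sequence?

The n-th term is n $'s then 2n+2 #'s then n+3 +'s then n *'s, where the shown terms are n = 3, 4, 5.
For the next term, n = 6, so the run lengths are 6, 14, 9, 6.

$$$$$$##############+++++++++******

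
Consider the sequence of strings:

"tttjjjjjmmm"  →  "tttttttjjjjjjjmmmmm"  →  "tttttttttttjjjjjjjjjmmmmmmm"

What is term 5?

Each string has the form t^{4n-1} j^{2n+3} m^{2n+1} (n = 1, 2, …).
For term 5, n = 5, so the run lengths are 19, 13, 11.

tttttttttttttttttttjjjjjjjjjjjjjmmmmmmmmmmm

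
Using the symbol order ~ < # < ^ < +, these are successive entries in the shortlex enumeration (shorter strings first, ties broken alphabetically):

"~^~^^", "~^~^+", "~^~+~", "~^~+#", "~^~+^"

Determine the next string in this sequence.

~^~++

The successor of ~^~+^ increments the rightmost position that isn't already + and resets every position after it to ~.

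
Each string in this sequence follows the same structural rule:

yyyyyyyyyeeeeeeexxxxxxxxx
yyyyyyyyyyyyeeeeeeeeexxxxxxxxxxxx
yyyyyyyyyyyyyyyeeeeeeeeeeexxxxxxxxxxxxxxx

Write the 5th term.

yyyyyyyyyyyyyyyyyyyyyeeeeeeeeeeeeeeexxxxxxxxxxxxxxxxxxxxx

Each string has the form y^{3n} e^{2n+1} x^{3n}, where the shown terms are n = 3, 4, 5.
For term 5, n = 7, so the run lengths are 21, 15, 21.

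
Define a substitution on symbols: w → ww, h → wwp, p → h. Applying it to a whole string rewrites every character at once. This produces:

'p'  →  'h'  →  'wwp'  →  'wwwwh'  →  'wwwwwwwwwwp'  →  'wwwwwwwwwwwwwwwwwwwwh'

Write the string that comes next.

Rewriting the 21 symbols of wwwwwwwwwwwwwwwwwwwwh one by one yields ww ww ww ww ww ww ww ww ww ww ww ww ww ww ww ww ww ww ww ww wwp; concatenated:

wwwwwwwwwwwwwwwwwwwwwwwwwwwwwwwwwwwwwwwwwwp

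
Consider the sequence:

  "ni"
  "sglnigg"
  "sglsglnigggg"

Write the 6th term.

sglsglsglsglsglnigggggggggg

Each term wraps the previous one in sgl on the left and gg on the right.
From sglsglnigggg, 3 further steps: sglsglnigggg → sglsglsglnigggggg → sglsglsglsglnigggggggg → (answer).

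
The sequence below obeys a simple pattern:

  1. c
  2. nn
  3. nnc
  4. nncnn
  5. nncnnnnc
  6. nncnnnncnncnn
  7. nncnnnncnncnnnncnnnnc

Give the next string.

nncnnnncnncnnnncnnnncnncnnnncnncnn

This is a Fibonacci-style word recurrence s(k) = s(k−1)·s(k−2): e.g. nn·c = nnc.
Continuing: nncnnnncnncnnnncnnnnc · nncnnnncnncnn gives term 8.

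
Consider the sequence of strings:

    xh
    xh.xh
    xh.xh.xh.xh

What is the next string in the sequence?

Every step duplicates the string with '.' between the halves.
So the next term is two copies of xh.xh.xh.xh with '.' between the halves.

xh.xh.xh.xh.xh.xh.xh.xh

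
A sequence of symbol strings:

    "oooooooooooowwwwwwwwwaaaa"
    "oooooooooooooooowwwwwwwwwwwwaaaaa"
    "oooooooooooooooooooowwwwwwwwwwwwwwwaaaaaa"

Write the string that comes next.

oooooooooooooooooooooooowwwwwwwwwwwwwwwwwwaaaaaaa

Each string has the form o^{4n} w^{3n} a^{n+1}, where the shown terms are n = 3, 4, 5.
For the next term, n = 6, so the run lengths are 24, 18, 7.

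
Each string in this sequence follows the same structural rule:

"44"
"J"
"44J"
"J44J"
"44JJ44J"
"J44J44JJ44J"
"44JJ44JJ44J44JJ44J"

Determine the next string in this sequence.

From term 3 onward, concatenate the second-to-last term with the last: 44·J = 44J, J·44J = J44J, …
So term 8 is J44J44JJ44J·44JJ44JJ44J44JJ44J.

J44J44JJ44J44JJ44JJ44J44JJ44J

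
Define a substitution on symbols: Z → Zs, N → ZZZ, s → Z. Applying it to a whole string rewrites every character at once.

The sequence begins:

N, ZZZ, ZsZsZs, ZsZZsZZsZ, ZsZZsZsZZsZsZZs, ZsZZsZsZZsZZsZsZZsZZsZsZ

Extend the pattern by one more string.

Replace each of the 24 characters of ZsZZsZsZZsZZsZsZZsZZsZsZ in place — Zs Z Zs Zs Z Zs Z Zs Zs Z Zs Zs Z Zs Z Zs Zs Z Zs Zs Z Zs Z Zs — and concatenate.

ZsZZsZsZZsZZsZsZZsZsZZsZZsZsZZsZsZZsZZs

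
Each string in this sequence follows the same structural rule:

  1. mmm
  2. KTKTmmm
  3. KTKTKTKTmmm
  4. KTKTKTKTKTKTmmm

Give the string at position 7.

KTKTKTKTKTKTKTKTKTKTKTKTmmm

Every step adds KTKT at the front: s(k+1) = KTKT·s(k).
From KTKTKTKTKTKTmmm, 3 further steps: KTKTKTKTKTKTmmm → KTKTKTKTKTKTKTKTmmm → KTKTKTKTKTKTKTKTKTKTmmm → (answer).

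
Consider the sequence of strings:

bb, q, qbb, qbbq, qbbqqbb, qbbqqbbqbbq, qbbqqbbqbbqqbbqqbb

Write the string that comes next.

qbbqqbbqbbqqbbqqbbqbbqqbbqbbq

Each term (from the third on) is the previous term followed by the one before it: term 3 = q·bb = qbb.
So term 8 is qbbqqbbqbbqqbbqqbb·qbbqqbbqbbq.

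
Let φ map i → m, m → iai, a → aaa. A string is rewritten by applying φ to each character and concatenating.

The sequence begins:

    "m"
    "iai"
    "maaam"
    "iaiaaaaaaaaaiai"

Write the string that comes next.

Replace each of the 15 characters of iaiaaaaaaaaaiai in place — m aaa m aaa aaa aaa aaa aaa aaa aaa aaa aaa m aaa m — and concatenate.

maaamaaaaaaaaaaaaaaaaaaaaaaaaaaamaaam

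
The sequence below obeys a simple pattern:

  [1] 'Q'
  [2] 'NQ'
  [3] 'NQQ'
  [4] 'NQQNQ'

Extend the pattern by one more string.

NQQNQNQQ

This is a Fibonacci-style word recurrence s(k) = s(k−1)·s(k−2): e.g. NQ·Q = NQQ.
Continuing: NQQNQ · NQQ gives term 5.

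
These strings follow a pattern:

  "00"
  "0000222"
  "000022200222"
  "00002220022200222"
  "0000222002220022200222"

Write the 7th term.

Every step adds 00222 to the end: s(k+1) = s(k)·00222.
From 0000222002220022200222, 2 further steps: 0000222002220022200222 → 000022200222002220022200222 → (answer).

00002220022200222002220022200222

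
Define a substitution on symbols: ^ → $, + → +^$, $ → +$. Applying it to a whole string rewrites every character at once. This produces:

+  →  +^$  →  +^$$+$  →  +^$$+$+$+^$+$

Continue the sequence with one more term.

Replace each of the 13 characters of +^$$+$+$+^$+$ in place — +^$ $ +$ +$ +^$ +$ +^$ +$ +^$ $ +$ +^$ +$ — and concatenate.

+^$$+$+$+^$+$+^$+$+^$$+$+^$+$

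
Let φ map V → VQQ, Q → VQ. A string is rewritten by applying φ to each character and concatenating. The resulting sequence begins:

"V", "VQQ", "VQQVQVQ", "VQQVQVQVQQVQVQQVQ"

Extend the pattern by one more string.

Applying the rule to each of the 17 symbols of VQQVQVQVQQVQVQQVQ gives the pieces VQQ VQ VQ VQQ VQ VQQ VQ VQQ VQ VQ VQQ VQ VQQ VQ VQ VQQ VQ, which concatenate to the answer.

VQQVQVQVQQVQVQQVQVQQVQVQVQQVQVQQVQVQVQQVQ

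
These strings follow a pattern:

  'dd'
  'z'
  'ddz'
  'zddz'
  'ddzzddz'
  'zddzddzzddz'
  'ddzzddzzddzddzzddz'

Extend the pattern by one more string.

This is a Fibonacci-style word recurrence s(k) = s(k−2)·s(k−1): e.g. dd·z = ddz.
The next term joins zddzddzzddz and ddzzddzzddzddzzddz.

zddzddzzddzddzzddzzddzddzzddz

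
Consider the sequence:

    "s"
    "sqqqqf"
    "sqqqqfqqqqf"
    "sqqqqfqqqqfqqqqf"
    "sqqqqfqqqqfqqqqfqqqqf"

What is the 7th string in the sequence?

Every step adds qqqqf to the end: s(k+1) = s(k)·qqqqf.
From sqqqqfqqqqfqqqqfqqqqf, 2 further steps: sqqqqfqqqqfqqqqfqqqqf → sqqqqfqqqqfqqqqfqqqqfqqqqf → (answer).

sqqqqfqqqqfqqqqfqqqqfqqqqfqqqqf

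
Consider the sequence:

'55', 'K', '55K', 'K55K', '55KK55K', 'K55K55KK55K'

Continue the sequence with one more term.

55KK55KK55K55KK55K

This is a Fibonacci-style word recurrence s(k) = s(k−2)·s(k−1): e.g. 55·K = 55K.
So term 7 is 55KK55K·K55K55KK55K.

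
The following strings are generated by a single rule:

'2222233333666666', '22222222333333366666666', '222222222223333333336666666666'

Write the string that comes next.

Reading off run lengths: 2 runs 5, 8, 11; 3 runs 5, 7, 9; 6 runs 6, 8, 10 — each is linear in n, where the shown terms are n = 2, 3, 4.
Setting n = 5 gives 14, 11, 12 characters in each block.

2222222222222233333333333666666666666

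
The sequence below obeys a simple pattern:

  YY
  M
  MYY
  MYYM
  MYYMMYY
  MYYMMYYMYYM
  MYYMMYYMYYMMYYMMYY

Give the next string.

MYYMMYYMYYMMYYMMYYMYYMMYYMYYM

Each term (from the third on) is the previous term followed by the one before it: term 3 = M·YY = MYY.
So term 8 is MYYMMYYMYYMMYYMMYY·MYYMMYYMYYM.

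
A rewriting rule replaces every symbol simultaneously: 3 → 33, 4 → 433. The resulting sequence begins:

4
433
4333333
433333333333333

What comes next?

4333333333333333333333333333333

Replace each of the 15 characters of 433333333333333 in place — 433 33 33 33 33 33 33 33 33 33 33 33 33 33 33 — and concatenate.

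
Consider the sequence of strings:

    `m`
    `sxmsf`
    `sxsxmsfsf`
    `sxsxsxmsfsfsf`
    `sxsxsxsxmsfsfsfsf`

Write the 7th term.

sxsxsxsxsxsxmsfsfsfsfsfsf

Every step adds sx to the front and sf to the end of the previous string.
From sxsxsxsxmsfsfsfsf, 2 further steps: sxsxsxsxmsfsfsfsf → sxsxsxsxsxmsfsfsfsfsf → (answer).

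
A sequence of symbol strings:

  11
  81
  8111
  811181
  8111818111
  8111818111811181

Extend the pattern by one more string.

81118181118111818111818111

From term 3 onward, concatenate the last term with the second-to-last: 81·11 = 8111, 8111·81 = 811181, …
The next term joins 8111818111811181 and 8111818111.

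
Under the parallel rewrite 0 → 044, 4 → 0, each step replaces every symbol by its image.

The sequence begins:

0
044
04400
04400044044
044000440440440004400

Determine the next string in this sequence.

0440004404404400044000440004404404400044044

φ(044000440440440004400) expands symbol-by-symbol to 044 0 0 044 044 044 0 0 044 0 0 044 0 0 044 044 044 0 0 044 044; joining the 21 pieces gives the next term.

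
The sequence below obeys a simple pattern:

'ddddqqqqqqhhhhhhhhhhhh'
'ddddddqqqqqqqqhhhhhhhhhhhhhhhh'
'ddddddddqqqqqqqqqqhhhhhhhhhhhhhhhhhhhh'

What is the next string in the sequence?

ddddddddddqqqqqqqqqqqqhhhhhhhhhhhhhhhhhhhhhhhh

The n-th term is 2n-2 d's then 2n q's then 4n h's, where the shown terms are n = 3, 4, 5.
At n = 6 the blocks have lengths 10, 12, 24.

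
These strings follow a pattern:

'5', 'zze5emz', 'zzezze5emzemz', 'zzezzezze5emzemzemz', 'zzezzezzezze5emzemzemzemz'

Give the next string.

Every step adds zze to the front and emz to the end of the previous string.
One more step from zzezzezzezze5emzemzemzemz gives the answer.

zzezzezzezzezze5emzemzemzemzemz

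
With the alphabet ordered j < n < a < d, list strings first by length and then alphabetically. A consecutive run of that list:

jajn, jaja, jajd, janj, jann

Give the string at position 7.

Continuing the enumeration 2 steps past jann: jann → jana → (answer).

jand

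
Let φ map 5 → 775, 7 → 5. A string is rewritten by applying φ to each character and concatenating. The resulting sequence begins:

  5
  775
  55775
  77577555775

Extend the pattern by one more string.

557755577577577555775

Rewriting each symbol of 77577555775: 7→5, 7→5, 5→775, 7→5, 7→5, 5→775, 5→775, 5→775, 7→5, 7→5, 5→775, which concatenates to 5 5 775 5 5 775 775 775 5 5 775.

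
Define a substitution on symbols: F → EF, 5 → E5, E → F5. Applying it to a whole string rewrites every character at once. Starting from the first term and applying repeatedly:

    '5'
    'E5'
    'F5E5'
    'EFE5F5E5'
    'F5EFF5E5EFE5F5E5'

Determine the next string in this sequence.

EFE5F5EFEFE5F5E5F5EFF5E5EFE5F5E5

Replace each of the 16 characters of F5EFF5E5EFE5F5E5 in place — EF E5 F5 EF EF E5 F5 E5 F5 EF F5 E5 EF E5 F5 E5 — and concatenate.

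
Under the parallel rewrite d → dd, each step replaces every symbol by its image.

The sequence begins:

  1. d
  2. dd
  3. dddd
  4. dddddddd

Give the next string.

dddddddddddddddd

Rewriting each symbol of dddddddd: d→dd, d→dd, d→dd, d→dd, d→dd, d→dd, d→dd, d→dd, which concatenates to dd dd dd dd dd dd dd dd.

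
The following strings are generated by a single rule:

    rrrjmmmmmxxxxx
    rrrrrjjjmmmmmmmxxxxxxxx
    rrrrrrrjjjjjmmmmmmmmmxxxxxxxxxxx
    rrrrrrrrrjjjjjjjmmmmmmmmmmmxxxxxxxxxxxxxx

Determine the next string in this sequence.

rrrrrrrrrrrjjjjjjjjjmmmmmmmmmmmmmxxxxxxxxxxxxxxxxx

The n-th term is 2n+1 r's then 2n-1 j's then 2n+3 m's then 3n+2 x's (n = 1, 2, …).
At n = 5 the blocks have lengths 11, 9, 13, 17.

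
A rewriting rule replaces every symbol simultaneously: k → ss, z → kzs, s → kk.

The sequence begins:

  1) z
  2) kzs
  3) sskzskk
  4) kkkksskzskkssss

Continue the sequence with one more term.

Applying the rule to each of the 15 symbols of kkkksskzskkssss gives the pieces ss ss ss ss kk kk ss kzs kk ss ss kk kk kk kk, which concatenate to the answer.

sssssssskkkksskzskksssskkkkkkkk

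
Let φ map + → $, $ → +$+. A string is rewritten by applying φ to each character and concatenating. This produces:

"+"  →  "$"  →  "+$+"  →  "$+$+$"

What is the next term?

Expanding $+$+$: $→+$+, +→$, $→+$+, +→$, $→+$+. Concatenated: +$+ $ +$+ $ +$+.

+$+$+$+$+$+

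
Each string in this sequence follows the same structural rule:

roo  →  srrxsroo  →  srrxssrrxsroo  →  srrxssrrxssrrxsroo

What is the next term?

Every step adds srrxs at the front: s(k+1) = srrxs·s(k).
So the next term is srrxs·srrxssrrxssrrxsroo.

srrxssrrxssrrxssrrxsroo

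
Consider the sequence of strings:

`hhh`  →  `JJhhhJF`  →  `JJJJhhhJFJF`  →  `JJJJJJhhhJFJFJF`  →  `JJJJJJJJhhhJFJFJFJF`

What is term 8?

Every step adds JJ to the front and JF to the end of the previous string.
From JJJJJJJJhhhJFJFJFJF, 3 further steps: JJJJJJJJhhhJFJFJFJF → JJJJJJJJJJhhhJFJFJFJFJF → JJJJJJJJJJJJhhhJFJFJFJFJFJF → (answer).

JJJJJJJJJJJJJJhhhJFJFJFJFJFJFJF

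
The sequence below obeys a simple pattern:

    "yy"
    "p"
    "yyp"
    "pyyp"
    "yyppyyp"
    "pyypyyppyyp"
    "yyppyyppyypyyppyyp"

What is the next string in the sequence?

pyypyyppyypyyppyyppyypyyppyyp

This is a Fibonacci-style word recurrence s(k) = s(k−2)·s(k−1): e.g. yy·p = yyp.
Continuing: pyypyyppyyp · yyppyyppyypyyppyyp gives term 8.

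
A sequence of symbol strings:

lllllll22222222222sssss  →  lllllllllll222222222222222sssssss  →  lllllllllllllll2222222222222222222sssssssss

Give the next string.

lllllllllllllllllll22222222222222222222222sssssssssss

Reading off run lengths: l runs 7, 11, 15; 2 runs 11, 15, 19; s runs 5, 7, 9 — each is linear in n, where the shown terms are n = 2, 3, 4.
Setting n = 5 gives 19, 23, 11 characters in each block.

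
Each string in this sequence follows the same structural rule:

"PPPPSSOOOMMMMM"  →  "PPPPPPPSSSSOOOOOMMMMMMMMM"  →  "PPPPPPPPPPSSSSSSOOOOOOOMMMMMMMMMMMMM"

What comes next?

PPPPPPPPPPPPPSSSSSSSSOOOOOOOOOMMMMMMMMMMMMMMMMM

Reading off run lengths: P runs 4, 7, 10; S runs 2, 4, 6; O runs 3, 5, 7; M runs 5, 9, 13 — each is linear in n (n = 1, 2, …).
For the next term, n = 4, so the run lengths are 13, 8, 9, 17.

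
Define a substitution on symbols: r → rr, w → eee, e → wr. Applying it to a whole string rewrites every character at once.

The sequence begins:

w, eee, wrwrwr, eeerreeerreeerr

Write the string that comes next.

wrwrwrrrrrwrwrwrrrrrwrwrwrrrrr

φ(eeerreeerreeerr) expands symbol-by-symbol to wr wr wr rr rr wr wr wr rr rr wr wr wr rr rr; joining the 15 pieces gives the next term.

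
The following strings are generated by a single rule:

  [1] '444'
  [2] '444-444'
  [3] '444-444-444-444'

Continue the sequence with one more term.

Each string is two copies of the previous one joined by '-'.
One more doubling of 444-444-444-444 gives the answer.

444-444-444-444-444-444-444-444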